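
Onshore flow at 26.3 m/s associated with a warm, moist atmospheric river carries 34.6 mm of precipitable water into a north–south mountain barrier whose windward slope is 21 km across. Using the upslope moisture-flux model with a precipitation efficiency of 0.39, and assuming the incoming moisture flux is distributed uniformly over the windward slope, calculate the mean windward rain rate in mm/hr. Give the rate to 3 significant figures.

R ≈ 60.8 mm/hr

Incoming column moisture flux per unit ridge length: F = V × PW = 26.3 × 34.6 = 909.98 mm·m/s.
Spread over the 21 km slope with efficiency ε = 0.39: R = ε·F/W = 0.39 × 909.98 / 21000 m = 1.690e-02 mm/s.
R = 1.690e-02 × 3600 = 60.8 mm/hr.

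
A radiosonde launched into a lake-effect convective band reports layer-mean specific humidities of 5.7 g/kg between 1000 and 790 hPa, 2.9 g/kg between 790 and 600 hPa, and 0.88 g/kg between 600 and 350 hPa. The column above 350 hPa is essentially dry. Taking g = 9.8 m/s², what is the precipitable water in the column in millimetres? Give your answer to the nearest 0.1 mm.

Precipitable water is the column-integrated vapour mass per unit area: PW = (1/g) Σ q̄ Δp, with q in kg/kg and Δp in Pa (1 kg/m² of water = 1 mm).
Layer 1000–790 hPa: Δp = 210 hPa = 21000 Pa, q̄ = 0.0057 kg/kg → 0.0057 × 21000 / 9.8 = 12.21 mm
Layer 790–600 hPa: Δp = 190 hPa = 19000 Pa, q̄ = 0.0029 kg/kg → 0.0029 × 19000 / 9.8 = 5.62 mm
Layer 600–350 hPa: Δp = 250 hPa = 25000 Pa, q̄ = 0.00088 kg/kg → 0.00088 × 25000 / 9.8 = 2.24 mm
PW = 12.21 + 5.62 + 2.24 = 20.07 ≈ 20.1 mm.

PW ≈ 20.1 mm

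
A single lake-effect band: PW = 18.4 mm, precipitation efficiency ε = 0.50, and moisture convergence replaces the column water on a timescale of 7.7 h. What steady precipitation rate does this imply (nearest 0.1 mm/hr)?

R ≈ 1.2 mm/hr

Each overturning extracts ε × PW = 0.50 × 18.4 = 9.2 mm.
Rate = ε·PW / τ = 9.2 / 7.7 h = 1.2 mm/hr.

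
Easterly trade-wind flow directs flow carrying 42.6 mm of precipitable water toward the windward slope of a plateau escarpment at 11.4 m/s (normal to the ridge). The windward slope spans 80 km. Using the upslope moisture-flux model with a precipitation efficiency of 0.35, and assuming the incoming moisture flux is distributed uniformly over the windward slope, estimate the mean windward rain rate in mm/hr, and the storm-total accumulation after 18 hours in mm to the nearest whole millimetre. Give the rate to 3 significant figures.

Incoming column moisture flux per unit ridge length: F = V × PW = 11.4 × 42.6 = 485.64 mm·m/s.
Spread over the 80 km slope with efficiency ε = 0.35: R = ε·F/W = 0.35 × 485.64 / 80000 m = 2.125e-03 mm/s.
R = 2.125e-03 × 3600 = 7.65 mm/hr.
Over 18 h: total = 7.65 × 18 = 137.7 ≈ 138 mm.

R ≈ 7.65 mm/hr; total ≈ 138 mm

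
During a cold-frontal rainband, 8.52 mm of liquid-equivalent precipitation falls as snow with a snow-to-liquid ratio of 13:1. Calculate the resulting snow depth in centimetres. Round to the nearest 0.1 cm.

snow depth ≈ 11.1 cm

Snow depth = liquid × ratio = 8.52 mm × 13 = 110.76 mm = 11.1 cm.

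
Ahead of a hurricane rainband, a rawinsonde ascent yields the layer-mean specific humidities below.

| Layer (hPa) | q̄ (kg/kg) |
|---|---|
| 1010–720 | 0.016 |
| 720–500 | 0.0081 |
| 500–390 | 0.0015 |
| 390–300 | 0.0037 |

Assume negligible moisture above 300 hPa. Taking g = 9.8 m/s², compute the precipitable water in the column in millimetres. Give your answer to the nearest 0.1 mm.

PW ≈ 70.6 mm

Precipitable water is the column-integrated vapour mass per unit area: PW = (1/g) Σ q̄ Δp, with q in kg/kg and Δp in Pa (1 kg/m² of water = 1 mm).
Layer 1010–720 hPa: Δp = 290 hPa = 29000 Pa, q̄ = 0.016 kg/kg → 0.016 × 29000 / 9.8 = 47.35 mm
Layer 720–500 hPa: Δp = 220 hPa = 22000 Pa, q̄ = 0.0081 kg/kg → 0.0081 × 22000 / 9.8 = 18.18 mm
Layer 500–390 hPa: Δp = 110 hPa = 11000 Pa, q̄ = 0.0015 kg/kg → 0.0015 × 11000 / 9.8 = 1.68 mm
Layer 390–300 hPa: Δp = 90 hPa = 9000 Pa, q̄ = 0.0037 kg/kg → 0.0037 × 9000 / 9.8 = 3.40 mm
PW = 47.35 + 18.18 + 1.68 + 3.40 = 70.61 ≈ 70.6 mm.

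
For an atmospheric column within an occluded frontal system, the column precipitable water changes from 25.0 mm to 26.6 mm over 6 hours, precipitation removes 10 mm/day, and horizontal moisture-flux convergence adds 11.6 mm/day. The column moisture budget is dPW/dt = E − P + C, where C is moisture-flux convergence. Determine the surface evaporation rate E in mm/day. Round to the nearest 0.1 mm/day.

dPW/dt = (26.6 − 25.0) mm / (6/24 day) = +6.400 mm/day.
E = dPW/dt + P − C = (+6.400) + 10 − (11.6) = 4.8 mm/day.

E ≈ 4.8 mm/day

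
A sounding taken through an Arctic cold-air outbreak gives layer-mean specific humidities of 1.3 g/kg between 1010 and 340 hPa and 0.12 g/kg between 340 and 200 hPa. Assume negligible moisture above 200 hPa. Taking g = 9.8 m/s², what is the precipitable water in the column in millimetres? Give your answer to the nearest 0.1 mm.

PW ≈ 9.1 mm

Precipitable water is the column-integrated vapour mass per unit area: PW = (1/g) Σ q̄ Δp, with q in kg/kg and Δp in Pa (1 kg/m² of water = 1 mm).
Layer 1010–340 hPa: Δp = 670 hPa = 67000 Pa, q̄ = 0.0013 kg/kg → 0.0013 × 67000 / 9.8 = 8.89 mm
Layer 340–200 hPa: Δp = 140 hPa = 14000 Pa, q̄ = 0.00012 kg/kg → 0.00012 × 14000 / 9.8 = 0.17 mm
PW = 8.89 + 0.17 = 9.06 ≈ 9.1 mm.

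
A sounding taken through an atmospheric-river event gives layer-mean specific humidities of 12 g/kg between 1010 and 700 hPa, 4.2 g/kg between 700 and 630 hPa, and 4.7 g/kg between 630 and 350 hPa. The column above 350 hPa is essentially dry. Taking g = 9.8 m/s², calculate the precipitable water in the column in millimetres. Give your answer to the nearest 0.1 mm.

Precipitable water is the column-integrated vapour mass per unit area: PW = (1/g) Σ q̄ Δp, with q in kg/kg and Δp in Pa (1 kg/m² of water = 1 mm).
Layer 1010–700 hPa: Δp = 310 hPa = 31000 Pa, q̄ = 0.012 kg/kg → 0.012 × 31000 / 9.8 = 37.96 mm
Layer 700–630 hPa: Δp = 70 hPa = 7000 Pa, q̄ = 0.0042 kg/kg → 0.0042 × 7000 / 9.8 = 3.00 mm
Layer 630–350 hPa: Δp = 280 hPa = 28000 Pa, q̄ = 0.0047 kg/kg → 0.0047 × 28000 / 9.8 = 13.43 mm
PW = 37.96 + 3.00 + 13.43 = 54.39 ≈ 54.4 mm.

PW ≈ 54.4 mm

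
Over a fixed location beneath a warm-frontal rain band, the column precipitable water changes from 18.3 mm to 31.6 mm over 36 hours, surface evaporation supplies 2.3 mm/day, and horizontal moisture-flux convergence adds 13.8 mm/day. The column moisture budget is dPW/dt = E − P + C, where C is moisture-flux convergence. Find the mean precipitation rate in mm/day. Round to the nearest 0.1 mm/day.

dPW/dt = (31.6 − 18.3) mm / (36/24 day) = +8.867 mm/day.
P = E + C − dPW/dt = 2.3 + (13.8) − (+8.867) = 7.2 mm/day.

P ≈ 7.2 mm/day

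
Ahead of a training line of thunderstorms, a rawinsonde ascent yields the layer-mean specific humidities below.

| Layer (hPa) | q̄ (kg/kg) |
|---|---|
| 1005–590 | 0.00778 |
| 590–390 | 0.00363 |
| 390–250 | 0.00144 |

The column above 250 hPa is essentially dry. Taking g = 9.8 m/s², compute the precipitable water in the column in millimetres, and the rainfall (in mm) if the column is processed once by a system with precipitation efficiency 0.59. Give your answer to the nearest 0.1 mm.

PW ≈ 42.4 mm; rainfall ≈ 25.0 mm

Precipitable water is the column-integrated vapour mass per unit area: PW = (1/g) Σ q̄ Δp, with q in kg/kg and Δp in Pa (1 kg/m² of water = 1 mm).
Layer 1005–590 hPa: Δp = 415 hPa = 41500 Pa, q̄ = 0.00778 kg/kg → 0.00778 × 41500 / 9.8 = 32.95 mm
Layer 590–390 hPa: Δp = 200 hPa = 20000 Pa, q̄ = 0.00363 kg/kg → 0.00363 × 20000 / 9.8 = 7.41 mm
Layer 390–250 hPa: Δp = 140 hPa = 14000 Pa, q̄ = 0.00144 kg/kg → 0.00144 × 14000 / 9.8 = 2.06 mm
PW = 32.95 + 7.41 + 2.06 = 42.42 ≈ 42.4 mm.
Rainfall = ε × PW = 0.59 × 42.4 = 25.0 mm.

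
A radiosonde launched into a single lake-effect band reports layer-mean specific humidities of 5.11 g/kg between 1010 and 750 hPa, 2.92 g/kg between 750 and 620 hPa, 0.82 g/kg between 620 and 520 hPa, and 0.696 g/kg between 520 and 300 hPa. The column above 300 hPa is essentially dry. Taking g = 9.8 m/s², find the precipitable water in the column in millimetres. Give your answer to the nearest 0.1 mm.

PW ≈ 19.8 mm

Precipitable water is the column-integrated vapour mass per unit area: PW = (1/g) Σ q̄ Δp, with q in kg/kg and Δp in Pa (1 kg/m² of water = 1 mm).
Layer 1010–750 hPa: Δp = 260 hPa = 26000 Pa, q̄ = 0.00511 kg/kg → 0.00511 × 26000 / 9.8 = 13.56 mm
Layer 750–620 hPa: Δp = 130 hPa = 13000 Pa, q̄ = 0.00292 kg/kg → 0.00292 × 13000 / 9.8 = 3.87 mm
Layer 620–520 hPa: Δp = 100 hPa = 10000 Pa, q̄ = 0.00082 kg/kg → 0.00082 × 10000 / 9.8 = 0.84 mm
Layer 520–300 hPa: Δp = 220 hPa = 22000 Pa, q̄ = 0.000696 kg/kg → 0.000696 × 22000 / 9.8 = 1.56 mm
PW = 13.56 + 3.87 + 0.84 + 1.56 = 19.83 ≈ 19.8 mm.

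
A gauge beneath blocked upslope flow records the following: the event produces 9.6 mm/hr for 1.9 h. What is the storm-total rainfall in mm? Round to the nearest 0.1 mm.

total ≈ 18.2 mm

Total = Σ Rᵢ Δtᵢ = 9.6 × 1.9
      = 18.24 = 18.2 mm.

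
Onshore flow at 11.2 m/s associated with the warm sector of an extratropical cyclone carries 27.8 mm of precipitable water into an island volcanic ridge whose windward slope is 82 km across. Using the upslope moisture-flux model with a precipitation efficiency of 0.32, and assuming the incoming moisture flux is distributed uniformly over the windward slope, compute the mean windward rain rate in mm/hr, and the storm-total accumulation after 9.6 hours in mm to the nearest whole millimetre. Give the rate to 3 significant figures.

Incoming column moisture flux per unit ridge length: F = V × PW = 11.2 × 27.8 = 311.36 mm·m/s.
Spread over the 82 km slope with efficiency ε = 0.32: R = ε·F/W = 0.32 × 311.36 / 82000 m = 1.215e-03 mm/s.
R = 1.215e-03 × 3600 = 4.37 mm/hr.
Over 9.6 h: total = 4.37 × 9.6 = 41.952 ≈ 42 mm.

R ≈ 4.37 mm/hr; total ≈ 42 mm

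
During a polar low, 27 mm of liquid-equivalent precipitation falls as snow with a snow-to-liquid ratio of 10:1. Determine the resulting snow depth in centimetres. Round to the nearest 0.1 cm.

Snow depth = liquid × ratio = 27 mm × 10 = 270 mm = 27.0 cm.

snow depth ≈ 27.0 cm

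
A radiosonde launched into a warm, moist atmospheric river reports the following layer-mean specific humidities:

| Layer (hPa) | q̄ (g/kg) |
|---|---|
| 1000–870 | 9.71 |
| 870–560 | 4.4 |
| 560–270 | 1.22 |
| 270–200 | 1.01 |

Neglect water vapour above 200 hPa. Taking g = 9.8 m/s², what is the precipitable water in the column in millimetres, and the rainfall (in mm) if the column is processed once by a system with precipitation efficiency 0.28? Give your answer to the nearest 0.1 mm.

Precipitable water is the column-integrated vapour mass per unit area: PW = (1/g) Σ q̄ Δp, with q in kg/kg and Δp in Pa (1 kg/m² of water = 1 mm).
Layer 1000–870 hPa: Δp = 130 hPa = 13000 Pa, q̄ = 0.00971 kg/kg → 0.00971 × 13000 / 9.8 = 12.88 mm
Layer 870–560 hPa: Δp = 310 hPa = 31000 Pa, q̄ = 0.0044 kg/kg → 0.0044 × 31000 / 9.8 = 13.92 mm
Layer 560–270 hPa: Δp = 290 hPa = 29000 Pa, q̄ = 0.00122 kg/kg → 0.00122 × 29000 / 9.8 = 3.61 mm
Layer 270–200 hPa: Δp = 70 hPa = 7000 Pa, q̄ = 0.00101 kg/kg → 0.00101 × 7000 / 9.8 = 0.72 mm
PW = 12.88 + 13.92 + 3.61 + 0.72 = 31.13 ≈ 31.1 mm.
Rainfall = ε × PW = 0.28 × 31.1 = 8.7 mm.

PW ≈ 31.1 mm; rainfall ≈ 8.7 mm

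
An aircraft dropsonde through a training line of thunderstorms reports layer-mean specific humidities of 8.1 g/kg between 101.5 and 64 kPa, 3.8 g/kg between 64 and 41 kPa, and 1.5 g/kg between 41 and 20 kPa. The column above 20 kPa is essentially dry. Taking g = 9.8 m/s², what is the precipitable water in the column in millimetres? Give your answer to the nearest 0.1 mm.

PW ≈ 43.1 mm

Precipitable water is the column-integrated vapour mass per unit area: PW = (1/g) Σ q̄ Δp, with q in kg/kg and Δp in Pa (1 kg/m² of water = 1 mm).
Layer 101.5–64 kPa: Δp = 375 hPa = 37500 Pa, q̄ = 0.0081 kg/kg → 0.0081 × 37500 / 9.8 = 30.99 mm
Layer 64–41 kPa: Δp = 230 hPa = 23000 Pa, q̄ = 0.0038 kg/kg → 0.0038 × 23000 / 9.8 = 8.92 mm
Layer 41–20 kPa: Δp = 210 hPa = 21000 Pa, q̄ = 0.0015 kg/kg → 0.0015 × 21000 / 9.8 = 3.21 mm
PW = 30.99 + 8.92 + 3.21 = 43.12 ≈ 43.1 mm.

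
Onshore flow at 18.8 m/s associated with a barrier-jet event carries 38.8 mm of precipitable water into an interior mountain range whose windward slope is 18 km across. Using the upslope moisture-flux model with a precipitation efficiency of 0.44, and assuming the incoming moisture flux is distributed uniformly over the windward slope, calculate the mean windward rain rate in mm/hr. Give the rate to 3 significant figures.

R ≈ 64.2 mm/hr

Incoming column moisture flux per unit ridge length: F = V × PW = 18.8 × 38.8 = 729.44 mm·m/s.
Spread over the 18 km slope with efficiency ε = 0.44: R = ε·F/W = 0.44 × 729.44 / 18000 m = 1.783e-02 mm/s.
R = 1.783e-02 × 3600 = 64.2 mm/hr.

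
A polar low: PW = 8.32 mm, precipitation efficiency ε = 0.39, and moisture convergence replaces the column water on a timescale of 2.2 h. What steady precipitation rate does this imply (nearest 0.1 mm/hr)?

Each overturning extracts ε × PW = 0.39 × 8.32 = 3.2448 mm.
Rate = ε·PW / τ = 3.2448 / 2.2 h = 1.5 mm/hr.

R ≈ 1.5 mm/hr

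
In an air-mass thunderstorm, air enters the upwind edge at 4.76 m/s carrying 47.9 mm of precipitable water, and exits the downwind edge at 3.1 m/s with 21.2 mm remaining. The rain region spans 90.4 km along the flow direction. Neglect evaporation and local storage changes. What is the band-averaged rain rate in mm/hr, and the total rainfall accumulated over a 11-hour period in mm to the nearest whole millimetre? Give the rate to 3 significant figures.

R ≈ 6.46 mm/hr; total ≈ 71 mm

Column moisture flux per unit crosswind length is F = V × PW.
Inflow: F_in = 4.76 × 47.9 = 228.004 mm·m/s
Outflow: F_out = 3.1 × 21.2 = 65.72 mm·m/s
Steady-state rate R = (F_in − F_out)/L = (228.004 − 65.72) / 90400 m = 1.795e-03 mm/s.
R = 1.795e-03 × 3600 = 6.46 mm/hr.
Over 11 h: total = 6.46 × 11 = 71.06 ≈ 71 mm.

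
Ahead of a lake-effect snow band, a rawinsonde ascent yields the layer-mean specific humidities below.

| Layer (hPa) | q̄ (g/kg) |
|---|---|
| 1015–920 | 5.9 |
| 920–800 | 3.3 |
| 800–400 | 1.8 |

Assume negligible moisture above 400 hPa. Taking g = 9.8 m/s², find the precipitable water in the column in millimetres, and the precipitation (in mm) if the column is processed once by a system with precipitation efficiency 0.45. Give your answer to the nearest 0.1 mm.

PW ≈ 17.1 mm; precipitation ≈ 7.7 mm

Precipitable water is the column-integrated vapour mass per unit area: PW = (1/g) Σ q̄ Δp, with q in kg/kg and Δp in Pa (1 kg/m² of water = 1 mm).
Layer 1015–920 hPa: Δp = 95 hPa = 9500 Pa, q̄ = 0.0059 kg/kg → 0.0059 × 9500 / 9.8 = 5.72 mm
Layer 920–800 hPa: Δp = 120 hPa = 12000 Pa, q̄ = 0.0033 kg/kg → 0.0033 × 12000 / 9.8 = 4.04 mm
Layer 800–400 hPa: Δp = 400 hPa = 40000 Pa, q̄ = 0.0018 kg/kg → 0.0018 × 40000 / 9.8 = 7.35 mm
PW = 5.72 + 4.04 + 7.35 = 17.11 ≈ 17.1 mm.
Precipitation = ε × PW = 0.45 × 17.1 = 7.7 mm.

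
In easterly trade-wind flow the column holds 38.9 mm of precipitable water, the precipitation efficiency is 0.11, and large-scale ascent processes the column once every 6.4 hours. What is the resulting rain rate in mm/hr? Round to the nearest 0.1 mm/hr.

Each overturning extracts ε × PW = 0.11 × 38.9 = 4.279 mm.
Rate = ε·PW / τ = 4.279 / 6.4 h = 0.7 mm/hr.

R ≈ 0.7 mm/hr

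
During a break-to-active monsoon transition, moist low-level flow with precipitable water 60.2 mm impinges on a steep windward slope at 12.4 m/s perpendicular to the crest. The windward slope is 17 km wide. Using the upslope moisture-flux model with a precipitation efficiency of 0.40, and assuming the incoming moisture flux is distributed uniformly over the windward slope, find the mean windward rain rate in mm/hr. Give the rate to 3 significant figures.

R ≈ 63.2 mm/hr

Incoming column moisture flux per unit ridge length: F = V × PW = 12.4 × 60.2 = 746.48 mm·m/s.
Spread over the 17 km slope with efficiency ε = 0.40: R = ε·F/W = 0.40 × 746.48 / 17000 m = 1.756e-02 mm/s.
R = 1.756e-02 × 3600 = 63.2 mm/hr.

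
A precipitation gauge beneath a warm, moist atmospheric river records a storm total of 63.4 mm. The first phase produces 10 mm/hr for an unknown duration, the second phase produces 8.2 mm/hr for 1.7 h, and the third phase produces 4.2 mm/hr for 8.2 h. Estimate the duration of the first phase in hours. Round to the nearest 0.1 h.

Known phases: 8.2 × 1.7 + 4.2 × 8.2 = 13.94 + 34.44 = 48.38 mm.
Remaining depth = 63.4 − 48.38 = 15.02 mm.
Duration = 15.02 / 10 = 1.5 h.

duration ≈ 1.5 h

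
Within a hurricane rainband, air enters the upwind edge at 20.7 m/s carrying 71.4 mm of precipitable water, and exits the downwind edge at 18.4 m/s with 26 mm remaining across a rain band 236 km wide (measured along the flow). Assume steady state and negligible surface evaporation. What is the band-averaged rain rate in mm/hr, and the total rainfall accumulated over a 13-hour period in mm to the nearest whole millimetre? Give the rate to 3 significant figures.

R ≈ 15.2 mm/hr; total ≈ 198 mm

Column moisture flux per unit crosswind length is F = V × PW.
Inflow: F_in = 20.7 × 71.4 = 1477.98 mm·m/s
Outflow: F_out = 18.4 × 26 = 478.4 mm·m/s
Steady-state rate R = (F_in − F_out)/L = (1477.98 − 478.4) / 236000 m = 4.236e-03 mm/s.
R = 4.236e-03 × 3600 = 15.2 mm/hr.
Over 13 h: total = 15.2 × 13 = 197.6 ≈ 198 mm.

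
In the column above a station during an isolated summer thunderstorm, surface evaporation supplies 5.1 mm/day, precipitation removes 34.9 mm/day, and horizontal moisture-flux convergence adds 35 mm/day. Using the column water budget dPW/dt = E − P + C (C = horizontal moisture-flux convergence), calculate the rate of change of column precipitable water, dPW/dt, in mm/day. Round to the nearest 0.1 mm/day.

dPW/dt ≈ 5.2 mm/day

dPW/dt = E − P + C = 5.1 − 34.9 + (35) = 5.2 mm/day.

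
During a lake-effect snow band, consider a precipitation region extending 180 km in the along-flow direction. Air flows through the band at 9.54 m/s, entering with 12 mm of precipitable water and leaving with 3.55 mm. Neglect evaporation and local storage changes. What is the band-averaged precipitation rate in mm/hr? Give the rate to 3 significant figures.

Column moisture flux per unit crosswind length is F = V × PW.
Inflow: F_in = 9.54 × 12 = 114.48 mm·m/s
Outflow: F_out = 9.54 × 3.55 = 33.867 mm·m/s
Steady-state rate R = (F_in − F_out)/L = (114.48 − 33.867) / 180000 m = 4.479e-04 mm/s.
R = 4.479e-04 × 3600 = 1.61 mm/hr.

R ≈ 1.61 mm/hr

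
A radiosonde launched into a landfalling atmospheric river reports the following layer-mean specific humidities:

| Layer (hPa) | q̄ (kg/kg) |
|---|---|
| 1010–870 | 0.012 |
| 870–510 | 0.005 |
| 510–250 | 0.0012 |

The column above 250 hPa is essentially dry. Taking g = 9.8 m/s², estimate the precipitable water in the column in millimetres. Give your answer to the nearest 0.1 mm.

Precipitable water is the column-integrated vapour mass per unit area: PW = (1/g) Σ q̄ Δp, with q in kg/kg and Δp in Pa (1 kg/m² of water = 1 mm).
Layer 1010–870 hPa: Δp = 140 hPa = 14000 Pa, q̄ = 0.012 kg/kg → 0.012 × 14000 / 9.8 = 17.14 mm
Layer 870–510 hPa: Δp = 360 hPa = 36000 Pa, q̄ = 0.005 kg/kg → 0.005 × 36000 / 9.8 = 18.37 mm
Layer 510–250 hPa: Δp = 260 hPa = 26000 Pa, q̄ = 0.0012 kg/kg → 0.0012 × 26000 / 9.8 = 3.18 mm
PW = 17.14 + 18.37 + 3.18 = 38.69 ≈ 38.7 mm.

PW ≈ 38.7 mm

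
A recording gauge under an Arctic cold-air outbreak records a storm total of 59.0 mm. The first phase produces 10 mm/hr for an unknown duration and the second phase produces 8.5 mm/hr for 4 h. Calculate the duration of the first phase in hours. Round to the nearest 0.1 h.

duration ≈ 2.5 h

Known phases: 8.5 × 4 = 34 mm.
Remaining depth = 59.0 − 34 = 25 mm.
Duration = 25 / 10 = 2.5 h.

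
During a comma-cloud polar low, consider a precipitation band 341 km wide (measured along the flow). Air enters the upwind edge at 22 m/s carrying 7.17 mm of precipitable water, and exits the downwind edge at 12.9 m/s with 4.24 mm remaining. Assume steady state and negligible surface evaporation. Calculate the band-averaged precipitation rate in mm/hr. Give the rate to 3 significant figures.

Column moisture flux per unit crosswind length is F = V × PW.
Inflow: F_in = 22 × 7.17 = 157.74 mm·m/s
Outflow: F_out = 12.9 × 4.24 = 54.696 mm·m/s
Steady-state rate R = (F_in − F_out)/L = (157.74 − 54.696) / 341000 m = 3.022e-04 mm/s.
R = 3.022e-04 × 3600 = 1.09 mm/hr.

R ≈ 1.09 mm/hr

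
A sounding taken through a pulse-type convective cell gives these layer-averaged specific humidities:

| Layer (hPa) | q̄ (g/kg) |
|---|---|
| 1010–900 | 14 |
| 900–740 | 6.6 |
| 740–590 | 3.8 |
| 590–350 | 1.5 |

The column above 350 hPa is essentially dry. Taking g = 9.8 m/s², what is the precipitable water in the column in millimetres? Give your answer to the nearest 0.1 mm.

Precipitable water is the column-integrated vapour mass per unit area: PW = (1/g) Σ q̄ Δp, with q in kg/kg and Δp in Pa (1 kg/m² of water = 1 mm).
Layer 1010–900 hPa: Δp = 110 hPa = 11000 Pa, q̄ = 0.014 kg/kg → 0.014 × 11000 / 9.8 = 15.71 mm
Layer 900–740 hPa: Δp = 160 hPa = 16000 Pa, q̄ = 0.0066 kg/kg → 0.0066 × 16000 / 9.8 = 10.78 mm
Layer 740–590 hPa: Δp = 150 hPa = 15000 Pa, q̄ = 0.0038 kg/kg → 0.0038 × 15000 / 9.8 = 5.82 mm
Layer 590–350 hPa: Δp = 240 hPa = 24000 Pa, q̄ = 0.0015 kg/kg → 0.0015 × 24000 / 9.8 = 3.67 mm
PW = 15.71 + 10.78 + 5.82 + 3.67 = 35.98 ≈ 36.0 mm.

PW ≈ 36.0 mm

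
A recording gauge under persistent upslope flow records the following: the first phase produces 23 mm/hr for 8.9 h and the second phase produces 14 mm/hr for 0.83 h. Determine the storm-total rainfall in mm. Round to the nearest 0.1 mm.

Total = Σ Rᵢ Δtᵢ = 23 × 8.9 + 14 × 0.83
      = 204.7 + 11.62 = 216.3 mm.

total ≈ 216.3 mm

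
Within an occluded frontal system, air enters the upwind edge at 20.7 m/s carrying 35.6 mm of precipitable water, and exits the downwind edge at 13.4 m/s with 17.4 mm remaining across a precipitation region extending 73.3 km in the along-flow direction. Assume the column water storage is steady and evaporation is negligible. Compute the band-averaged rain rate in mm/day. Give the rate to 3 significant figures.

Column moisture flux per unit crosswind length is F = V × PW.
Inflow: F_in = 20.7 × 35.6 = 736.92 mm·m/s
Outflow: F_out = 13.4 × 17.4 = 233.16 mm·m/s
Steady-state rate R = (F_in − F_out)/L = (736.92 − 233.16) / 73300 m = 6.873e-03 mm/s.
R = 6.873e-03 × 3600 × 24 = 594 mm/day.

R ≈ 594 mm/day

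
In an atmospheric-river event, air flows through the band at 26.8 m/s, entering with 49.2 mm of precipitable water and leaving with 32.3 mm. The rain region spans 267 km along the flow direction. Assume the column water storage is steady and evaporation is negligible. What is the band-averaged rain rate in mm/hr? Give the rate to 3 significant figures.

R ≈ 6.11 mm/hr

Column moisture flux per unit crosswind length is F = V × PW.
Inflow: F_in = 26.8 × 49.2 = 1318.56 mm·m/s
Outflow: F_out = 26.8 × 32.3 = 865.64 mm·m/s
Steady-state rate R = (F_in − F_out)/L = (1318.56 − 865.64) / 267000 m = 1.696e-03 mm/s.
R = 1.696e-03 × 3600 = 6.11 mm/hr.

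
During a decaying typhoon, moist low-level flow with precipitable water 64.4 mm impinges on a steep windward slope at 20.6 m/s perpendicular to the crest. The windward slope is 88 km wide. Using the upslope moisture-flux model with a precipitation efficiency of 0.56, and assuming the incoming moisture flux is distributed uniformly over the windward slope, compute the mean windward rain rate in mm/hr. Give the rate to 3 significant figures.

Incoming column moisture flux per unit ridge length: F = V × PW = 20.6 × 64.4 = 1326.64 mm·m/s.
Spread over the 88 km slope with efficiency ε = 0.56: R = ε·F/W = 0.56 × 1326.64 / 88000 m = 8.442e-03 mm/s.
R = 8.442e-03 × 3600 = 30.4 mm/hr.

R ≈ 30.4 mm/hr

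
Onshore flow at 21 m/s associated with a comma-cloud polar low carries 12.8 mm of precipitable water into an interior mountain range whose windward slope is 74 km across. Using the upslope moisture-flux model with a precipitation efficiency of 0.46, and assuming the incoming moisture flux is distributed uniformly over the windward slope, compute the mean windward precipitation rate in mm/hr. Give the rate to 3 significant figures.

R ≈ 6.02 mm/hr

Incoming column moisture flux per unit ridge length: F = V × PW = 21 × 12.8 = 268.8 mm·m/s.
Spread over the 74 km slope with efficiency ε = 0.46: R = ε·F/W = 0.46 × 268.8 / 74000 m = 1.671e-03 mm/s.
R = 1.671e-03 × 3600 = 6.02 mm/hr.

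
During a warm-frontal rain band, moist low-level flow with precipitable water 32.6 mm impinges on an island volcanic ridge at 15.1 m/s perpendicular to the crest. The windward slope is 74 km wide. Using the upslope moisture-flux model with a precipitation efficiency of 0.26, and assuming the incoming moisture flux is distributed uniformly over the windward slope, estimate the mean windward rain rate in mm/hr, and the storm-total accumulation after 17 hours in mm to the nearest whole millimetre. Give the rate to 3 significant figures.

Incoming column moisture flux per unit ridge length: F = V × PW = 15.1 × 32.6 = 492.26 mm·m/s.
Spread over the 74 km slope with efficiency ε = 0.26: R = ε·F/W = 0.26 × 492.26 / 74000 m = 1.730e-03 mm/s.
R = 1.730e-03 × 3600 = 6.23 mm/hr.
Over 17 h: total = 6.23 × 17 = 105.91 ≈ 106 mm.

R ≈ 6.23 mm/hr; total ≈ 106 mm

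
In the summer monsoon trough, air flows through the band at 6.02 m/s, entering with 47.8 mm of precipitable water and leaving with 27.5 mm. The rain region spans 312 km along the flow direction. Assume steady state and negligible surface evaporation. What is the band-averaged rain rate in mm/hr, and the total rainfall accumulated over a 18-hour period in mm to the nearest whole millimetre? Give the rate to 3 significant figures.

R ≈ 1.41 mm/hr; total ≈ 25 mm

Column moisture flux per unit crosswind length is F = V × PW.
Inflow: F_in = 6.02 × 47.8 = 287.756 mm·m/s
Outflow: F_out = 6.02 × 27.5 = 165.55 mm·m/s
Steady-state rate R = (F_in − F_out)/L = (287.756 − 165.55) / 312000 m = 3.917e-04 mm/s.
R = 3.917e-04 × 3600 = 1.41 mm/hr.
Over 18 h: total = 1.41 × 18 = 25.38 ≈ 25 mm.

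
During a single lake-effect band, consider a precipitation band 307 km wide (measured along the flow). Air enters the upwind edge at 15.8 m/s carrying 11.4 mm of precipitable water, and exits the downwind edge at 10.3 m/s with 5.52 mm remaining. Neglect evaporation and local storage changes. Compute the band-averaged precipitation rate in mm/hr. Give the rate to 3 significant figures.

Column moisture flux per unit crosswind length is F = V × PW.
Inflow: F_in = 15.8 × 11.4 = 180.12 mm·m/s
Outflow: F_out = 10.3 × 5.52 = 56.856 mm·m/s
Steady-state rate R = (F_in − F_out)/L = (180.12 − 56.856) / 307000 m = 4.015e-04 mm/s.
R = 4.015e-04 × 3600 = 1.45 mm/hr.

R ≈ 1.45 mm/hr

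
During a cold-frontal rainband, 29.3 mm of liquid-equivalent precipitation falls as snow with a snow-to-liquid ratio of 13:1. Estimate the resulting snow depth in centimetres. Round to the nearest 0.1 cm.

snow depth ≈ 38.1 cm

Snow depth = liquid × ratio = 29.3 mm × 13 = 380.9 mm = 38.1 cm.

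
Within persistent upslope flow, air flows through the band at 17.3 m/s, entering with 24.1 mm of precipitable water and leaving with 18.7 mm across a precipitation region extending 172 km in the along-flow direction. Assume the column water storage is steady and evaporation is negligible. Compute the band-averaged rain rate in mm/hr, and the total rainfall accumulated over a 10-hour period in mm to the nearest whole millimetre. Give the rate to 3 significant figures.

Column moisture flux per unit crosswind length is F = V × PW.
Inflow: F_in = 17.3 × 24.1 = 416.93 mm·m/s
Outflow: F_out = 17.3 × 18.7 = 323.51 mm·m/s
Steady-state rate R = (F_in − F_out)/L = (416.93 − 323.51) / 172000 m = 5.431e-04 mm/s.
R = 5.431e-04 × 3600 = 1.96 mm/hr.
Over 10 h: total = 1.96 × 10 = 19.6 ≈ 20 mm.

R ≈ 1.96 mm/hr; total ≈ 20 mm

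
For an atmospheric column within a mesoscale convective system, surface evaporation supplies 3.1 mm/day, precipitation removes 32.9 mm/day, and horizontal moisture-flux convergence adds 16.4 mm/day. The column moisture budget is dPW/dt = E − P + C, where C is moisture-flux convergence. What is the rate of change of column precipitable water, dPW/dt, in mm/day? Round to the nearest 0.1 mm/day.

dPW/dt ≈ -13.4 mm/day

dPW/dt = E − P + C = 3.1 − 32.9 + (16.4) = -13.4 mm/day.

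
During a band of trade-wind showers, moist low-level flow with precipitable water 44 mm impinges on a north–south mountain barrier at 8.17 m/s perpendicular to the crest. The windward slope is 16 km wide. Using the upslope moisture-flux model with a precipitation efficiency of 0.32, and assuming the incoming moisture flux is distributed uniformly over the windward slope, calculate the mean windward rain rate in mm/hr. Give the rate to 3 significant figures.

R ≈ 25.9 mm/hr

Incoming column moisture flux per unit ridge length: F = V × PW = 8.17 × 44 = 359.48 mm·m/s.
Spread over the 16 km slope with efficiency ε = 0.32: R = ε·F/W = 0.32 × 359.48 / 16000 m = 7.190e-03 mm/s.
R = 7.190e-03 × 3600 = 25.9 mm/hr.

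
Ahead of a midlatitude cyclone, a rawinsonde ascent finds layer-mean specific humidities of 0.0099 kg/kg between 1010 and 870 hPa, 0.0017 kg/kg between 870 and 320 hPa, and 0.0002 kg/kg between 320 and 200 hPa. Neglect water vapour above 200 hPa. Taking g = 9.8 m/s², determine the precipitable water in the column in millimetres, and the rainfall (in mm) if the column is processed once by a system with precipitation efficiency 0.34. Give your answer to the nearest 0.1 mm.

Precipitable water is the column-integrated vapour mass per unit area: PW = (1/g) Σ q̄ Δp, with q in kg/kg and Δp in Pa (1 kg/m² of water = 1 mm).
Layer 1010–870 hPa: Δp = 140 hPa = 14000 Pa, q̄ = 0.0099 kg/kg → 0.0099 × 14000 / 9.8 = 14.14 mm
Layer 870–320 hPa: Δp = 550 hPa = 55000 Pa, q̄ = 0.0017 kg/kg → 0.0017 × 55000 / 9.8 = 9.54 mm
Layer 320–200 hPa: Δp = 120 hPa = 12000 Pa, q̄ = 0.0002 kg/kg → 0.0002 × 12000 / 9.8 = 0.24 mm
PW = 14.14 + 9.54 + 0.24 = 23.92 ≈ 23.9 mm.
Rainfall = ε × PW = 0.34 × 23.9 = 8.1 mm.

PW ≈ 23.9 mm; rainfall ≈ 8.1 mm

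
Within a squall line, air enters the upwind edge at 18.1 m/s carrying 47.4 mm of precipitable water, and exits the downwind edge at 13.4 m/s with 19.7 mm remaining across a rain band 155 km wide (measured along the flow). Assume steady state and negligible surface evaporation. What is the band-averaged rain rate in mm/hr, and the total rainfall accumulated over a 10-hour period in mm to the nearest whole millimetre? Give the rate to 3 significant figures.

Column moisture flux per unit crosswind length is F = V × PW.
Inflow: F_in = 18.1 × 47.4 = 857.94 mm·m/s
Outflow: F_out = 13.4 × 19.7 = 263.98 mm·m/s
Steady-state rate R = (F_in − F_out)/L = (857.94 − 263.98) / 155000 m = 3.832e-03 mm/s.
R = 3.832e-03 × 3600 = 13.8 mm/hr.
Over 10 h: total = 13.8 × 10 = 138 mm.

R ≈ 13.8 mm/hr; total ≈ 138 mm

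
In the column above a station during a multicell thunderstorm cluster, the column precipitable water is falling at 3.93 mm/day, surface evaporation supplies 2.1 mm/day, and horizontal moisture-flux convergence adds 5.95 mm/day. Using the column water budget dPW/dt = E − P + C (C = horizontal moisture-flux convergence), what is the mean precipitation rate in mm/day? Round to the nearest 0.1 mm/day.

dPW/dt = -3.93 mm/day.
P = E + C − dPW/dt = 2.1 + (5.95) − (-3.93) = 12.0 mm/day.

P ≈ 12.0 mm/day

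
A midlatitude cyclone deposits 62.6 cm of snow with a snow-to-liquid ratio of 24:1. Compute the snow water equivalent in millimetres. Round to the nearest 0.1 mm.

SWE ≈ 26.1 mm

SWE = snow depth / ratio = 62.6 cm / 24 = 2.608 cm = 26.1 mm.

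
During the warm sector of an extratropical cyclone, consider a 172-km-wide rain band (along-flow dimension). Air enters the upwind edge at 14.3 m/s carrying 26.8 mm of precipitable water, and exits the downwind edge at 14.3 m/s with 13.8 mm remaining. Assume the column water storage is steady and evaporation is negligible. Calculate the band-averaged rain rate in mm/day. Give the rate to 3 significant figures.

Column moisture flux per unit crosswind length is F = V × PW.
Inflow: F_in = 14.3 × 26.8 = 383.24 mm·m/s
Outflow: F_out = 14.3 × 13.8 = 197.34 mm·m/s
Steady-state rate R = (F_in − F_out)/L = (383.24 − 197.34) / 172000 m = 1.081e-03 mm/s.
R = 1.081e-03 × 3600 × 24 = 93.4 mm/day.

R ≈ 93.4 mm/day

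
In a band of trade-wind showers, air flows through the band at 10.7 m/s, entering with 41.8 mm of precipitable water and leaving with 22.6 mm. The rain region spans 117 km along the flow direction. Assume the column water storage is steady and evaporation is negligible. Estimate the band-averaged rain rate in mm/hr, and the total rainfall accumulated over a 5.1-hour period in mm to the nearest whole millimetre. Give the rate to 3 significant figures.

R ≈ 6.32 mm/hr; total ≈ 32 mm

Column moisture flux per unit crosswind length is F = V × PW.
Inflow: F_in = 10.7 × 41.8 = 447.26 mm·m/s
Outflow: F_out = 10.7 × 22.6 = 241.82 mm·m/s
Steady-state rate R = (F_in − F_out)/L = (447.26 − 241.82) / 117000 m = 1.756e-03 mm/s.
R = 1.756e-03 × 3600 = 6.32 mm/hr.
Over 5.1 h: total = 6.32 × 5.1 = 32.232 ≈ 32 mm.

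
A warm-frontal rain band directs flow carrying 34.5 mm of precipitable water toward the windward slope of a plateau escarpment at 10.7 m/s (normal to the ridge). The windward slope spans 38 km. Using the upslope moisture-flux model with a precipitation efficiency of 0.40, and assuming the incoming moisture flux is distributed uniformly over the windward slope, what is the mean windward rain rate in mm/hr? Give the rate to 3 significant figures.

Incoming column moisture flux per unit ridge length: F = V × PW = 10.7 × 34.5 = 369.15 mm·m/s.
Spread over the 38 km slope with efficiency ε = 0.40: R = ε·F/W = 0.40 × 369.15 / 38000 m = 3.886e-03 mm/s.
R = 3.886e-03 × 3600 = 14.0 mm/hr.

R ≈ 14.0 mm/hr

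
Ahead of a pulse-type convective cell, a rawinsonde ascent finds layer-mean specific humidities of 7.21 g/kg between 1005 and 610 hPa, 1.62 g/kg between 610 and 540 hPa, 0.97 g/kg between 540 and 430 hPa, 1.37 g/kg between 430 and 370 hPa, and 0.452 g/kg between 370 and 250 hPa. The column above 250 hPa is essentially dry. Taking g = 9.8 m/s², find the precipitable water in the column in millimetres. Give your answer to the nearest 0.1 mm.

Precipitable water is the column-integrated vapour mass per unit area: PW = (1/g) Σ q̄ Δp, with q in kg/kg and Δp in Pa (1 kg/m² of water = 1 mm).
Layer 1005–610 hPa: Δp = 395 hPa = 39500 Pa, q̄ = 0.00721 kg/kg → 0.00721 × 39500 / 9.8 = 29.06 mm
Layer 610–540 hPa: Δp = 70 hPa = 7000 Pa, q̄ = 0.00162 kg/kg → 0.00162 × 7000 / 9.8 = 1.16 mm
Layer 540–430 hPa: Δp = 110 hPa = 11000 Pa, q̄ = 0.00097 kg/kg → 0.00097 × 11000 / 9.8 = 1.09 mm
Layer 430–370 hPa: Δp = 60 hPa = 6000 Pa, q̄ = 0.00137 kg/kg → 0.00137 × 6000 / 9.8 = 0.84 mm
Layer 370–250 hPa: Δp = 120 hPa = 12000 Pa, q̄ = 0.000452 kg/kg → 0.000452 × 12000 / 9.8 = 0.55 mm
PW = 29.06 + 1.16 + 1.09 + 0.84 + 0.55 = 32.70 ≈ 32.7 mm.

PW ≈ 32.7 mm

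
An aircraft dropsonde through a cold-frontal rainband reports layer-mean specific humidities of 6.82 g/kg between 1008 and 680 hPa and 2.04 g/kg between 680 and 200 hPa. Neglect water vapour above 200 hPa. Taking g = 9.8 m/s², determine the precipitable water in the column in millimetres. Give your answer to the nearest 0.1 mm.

PW ≈ 32.8 mm

Precipitable water is the column-integrated vapour mass per unit area: PW = (1/g) Σ q̄ Δp, with q in kg/kg and Δp in Pa (1 kg/m² of water = 1 mm).
Layer 1008–680 hPa: Δp = 328 hPa = 32800 Pa, q̄ = 0.00682 kg/kg → 0.00682 × 32800 / 9.8 = 22.83 mm
Layer 680–200 hPa: Δp = 480 hPa = 48000 Pa, q̄ = 0.00204 kg/kg → 0.00204 × 48000 / 9.8 = 9.99 mm
PW = 22.83 + 9.99 = 32.82 ≈ 32.8 mm.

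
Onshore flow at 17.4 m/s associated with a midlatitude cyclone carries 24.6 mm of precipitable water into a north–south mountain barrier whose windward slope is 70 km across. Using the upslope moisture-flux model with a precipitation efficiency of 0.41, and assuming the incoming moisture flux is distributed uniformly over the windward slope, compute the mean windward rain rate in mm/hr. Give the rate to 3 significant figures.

Incoming column moisture flux per unit ridge length: F = V × PW = 17.4 × 24.6 = 428.04 mm·m/s.
Spread over the 70 km slope with efficiency ε = 0.41: R = ε·F/W = 0.41 × 428.04 / 70000 m = 2.507e-03 mm/s.
R = 2.507e-03 × 3600 = 9.03 mm/hr.

R ≈ 9.03 mm/hr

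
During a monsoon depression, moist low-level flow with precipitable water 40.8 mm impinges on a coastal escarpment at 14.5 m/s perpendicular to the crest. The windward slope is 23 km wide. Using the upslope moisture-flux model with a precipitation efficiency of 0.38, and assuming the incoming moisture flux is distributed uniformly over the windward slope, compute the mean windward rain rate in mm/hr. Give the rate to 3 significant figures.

R ≈ 35.2 mm/hr

Incoming column moisture flux per unit ridge length: F = V × PW = 14.5 × 40.8 = 591.6 mm·m/s.
Spread over the 23 km slope with efficiency ε = 0.38: R = ε·F/W = 0.38 × 591.6 / 23000 m = 9.774e-03 mm/s.
R = 9.774e-03 × 3600 = 35.2 mm/hr.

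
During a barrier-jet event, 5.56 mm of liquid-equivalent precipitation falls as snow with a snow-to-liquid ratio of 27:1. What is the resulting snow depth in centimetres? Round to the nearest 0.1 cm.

Snow depth = liquid × ratio = 5.56 mm × 27 = 150.12 mm = 15.0 cm.

snow depth ≈ 15.0 cm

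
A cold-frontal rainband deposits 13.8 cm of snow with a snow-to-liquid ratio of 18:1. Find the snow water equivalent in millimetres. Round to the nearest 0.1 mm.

SWE = snow depth / ratio = 13.8 cm / 18 = 0.767 cm = 7.7 mm.

SWE ≈ 7.7 mm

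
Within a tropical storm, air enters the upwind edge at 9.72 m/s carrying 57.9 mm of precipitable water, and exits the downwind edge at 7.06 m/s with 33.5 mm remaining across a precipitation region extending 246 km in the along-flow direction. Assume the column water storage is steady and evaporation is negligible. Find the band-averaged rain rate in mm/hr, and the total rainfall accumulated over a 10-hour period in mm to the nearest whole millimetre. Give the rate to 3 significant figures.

Column moisture flux per unit crosswind length is F = V × PW.
Inflow: F_in = 9.72 × 57.9 = 562.788 mm·m/s
Outflow: F_out = 7.06 × 33.5 = 236.51 mm·m/s
Steady-state rate R = (F_in − F_out)/L = (562.788 − 236.51) / 246000 m = 1.326e-03 mm/s.
R = 1.326e-03 × 3600 = 4.77 mm/hr.
Over 10 h: total = 4.77 × 10 = 47.7 ≈ 48 mm.

R ≈ 4.77 mm/hr; total ≈ 48 mm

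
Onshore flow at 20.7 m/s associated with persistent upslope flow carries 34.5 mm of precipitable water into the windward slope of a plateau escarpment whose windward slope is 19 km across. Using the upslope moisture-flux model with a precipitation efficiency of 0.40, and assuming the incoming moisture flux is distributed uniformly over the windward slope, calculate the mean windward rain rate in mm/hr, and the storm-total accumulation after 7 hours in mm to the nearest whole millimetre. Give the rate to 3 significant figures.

Incoming column moisture flux per unit ridge length: F = V × PW = 20.7 × 34.5 = 714.15 mm·m/s.
Spread over the 19 km slope with efficiency ε = 0.40: R = ε·F/W = 0.40 × 714.15 / 19000 m = 1.503e-02 mm/s.
R = 1.503e-02 × 3600 = 54.1 mm/hr.
Over 7 h: total = 54.1 × 7 = 378.7 ≈ 379 mm.

R ≈ 54.1 mm/hr; total ≈ 379 mm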